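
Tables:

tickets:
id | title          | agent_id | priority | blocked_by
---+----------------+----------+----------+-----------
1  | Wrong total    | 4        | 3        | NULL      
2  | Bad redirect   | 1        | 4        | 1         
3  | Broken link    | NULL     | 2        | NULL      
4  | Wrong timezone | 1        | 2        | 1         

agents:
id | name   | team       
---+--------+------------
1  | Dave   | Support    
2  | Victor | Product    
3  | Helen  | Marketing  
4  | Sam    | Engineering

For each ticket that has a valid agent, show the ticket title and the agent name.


INNER JOIN keeps only tickets rows whose agent_id matches an id in agents. Walk through each ticket:
  - ticket 1 (Wrong total): agent_id=4 -> matches Sam
  - ticket 2 (Bad redirect): agent_id=1 -> matches Dave
  - ticket 3 (Broken link): agent_id=NULL, no match -> dropped
  - ticket 4 (Wrong timezone): agent_id=1 -> matches Dave
So 1 of 4 rows is dropped.

SQL:
SELECT a.title, b.name AS agent
FROM tickets a
INNER JOIN agents b ON a.agent_id = b.id

Result:
title          | agent
---------------+------
Wrong total    | Sam  
Bad redirect   | Dave 
Wrong timezone | Dave 


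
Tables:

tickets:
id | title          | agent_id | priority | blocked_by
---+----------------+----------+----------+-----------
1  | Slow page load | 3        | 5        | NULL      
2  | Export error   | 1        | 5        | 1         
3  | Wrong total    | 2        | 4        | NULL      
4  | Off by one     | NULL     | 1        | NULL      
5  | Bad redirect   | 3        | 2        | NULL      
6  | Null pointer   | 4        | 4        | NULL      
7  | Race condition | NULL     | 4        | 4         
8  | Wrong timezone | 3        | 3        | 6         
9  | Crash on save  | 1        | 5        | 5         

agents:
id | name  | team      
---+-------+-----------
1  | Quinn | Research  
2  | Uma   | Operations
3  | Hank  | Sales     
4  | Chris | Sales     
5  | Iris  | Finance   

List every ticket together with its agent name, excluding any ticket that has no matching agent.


INNER JOIN keeps only tickets rows whose agent_id matches an id in agents. Walk through each ticket:
  - ticket 1 (Slow page load): agent_id=3 -> matches Hank
  - ticket 2 (Export error): agent_id=1 -> matches Quinn
  - ticket 3 (Wrong total): agent_id=2 -> matches Uma
  - ticket 4 (Off by one): agent_id=NULL, no match -> dropped
  - ticket 5 (Bad redirect): agent_id=3 -> matches Hank
  - ticket 6 (Null pointer): agent_id=4 -> matches Chris
  - ticket 7 (Race condition): agent_id=NULL, no match -> dropped
  - ticket 8 (Wrong timezone): agent_id=3 -> matches Hank
  - ticket 9 (Crash on save): agent_id=1 -> matches Quinn
So 2 of 9 rows are dropped.

SQL:
SELECT a.title, b.name AS agent
FROM tickets a
INNER JOIN agents b ON a.agent_id = b.id

Result:
title          | agent
---------------+------
Slow page load | Hank 
Export error   | Quinn
Wrong total    | Uma  
Bad redirect   | Hank 
Null pointer   | Chris
Wrong timezone | Hank 
Crash on save  | Quinn


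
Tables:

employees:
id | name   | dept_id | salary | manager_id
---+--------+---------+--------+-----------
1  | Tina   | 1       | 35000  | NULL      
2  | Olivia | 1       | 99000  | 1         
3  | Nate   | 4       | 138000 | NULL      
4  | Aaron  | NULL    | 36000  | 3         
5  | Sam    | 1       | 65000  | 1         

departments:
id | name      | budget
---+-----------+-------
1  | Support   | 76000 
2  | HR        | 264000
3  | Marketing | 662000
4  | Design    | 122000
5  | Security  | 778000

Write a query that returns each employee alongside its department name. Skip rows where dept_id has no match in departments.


INNER JOIN keeps only employees rows whose dept_id matches an id in departments. Walk through each employee:
  - employee 1 (Tina): dept_id=1 -> matches Support
  - employee 2 (Olivia): dept_id=1 -> matches Support
  - employee 3 (Nate): dept_id=4 -> matches Design
  - employee 4 (Aaron): dept_id=NULL, no match -> dropped
  - employee 5 (Sam): dept_id=1 -> matches Support
So 1 of 5 rows is dropped.

SQL:
SELECT a.name, b.name AS department
FROM employees a
INNER JOIN departments b ON a.dept_id = b.id

Result:
name   | department
-------+-----------
Tina   | Support   
Olivia | Support   
Nate   | Design    
Sam    | Support   


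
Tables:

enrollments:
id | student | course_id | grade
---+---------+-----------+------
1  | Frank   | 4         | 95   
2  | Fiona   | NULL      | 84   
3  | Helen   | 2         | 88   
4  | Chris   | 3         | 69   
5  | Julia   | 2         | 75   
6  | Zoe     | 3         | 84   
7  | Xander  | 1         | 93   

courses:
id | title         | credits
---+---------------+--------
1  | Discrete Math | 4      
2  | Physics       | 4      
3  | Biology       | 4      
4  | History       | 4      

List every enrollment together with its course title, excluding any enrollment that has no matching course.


INNER JOIN keeps only enrollments rows whose course_id matches an id in courses. Walk through each enrollment:
  - enrollment 1 (Frank): course_id=4 -> matches History
  - enrollment 2 (Fiona): course_id=NULL, no match -> dropped
  - enrollment 3 (Helen): course_id=2 -> matches Physics
  - enrollment 4 (Chris): course_id=3 -> matches Biology
  - enrollment 5 (Julia): course_id=2 -> matches Physics
  - enrollment 6 (Zoe): course_id=3 -> matches Biology
  - enrollment 7 (Xander): course_id=1 -> matches Discrete Math
So 1 of 7 rows is dropped.

SQL:
SELECT a.student, b.title AS course
FROM enrollments a
INNER JOIN courses b ON a.course_id = b.id

Result:
student | course       
--------+--------------
Frank   | History      
Helen   | Physics      
Chris   | Biology      
Julia   | Physics      
Zoe     | Biology      
Xander  | Discrete Math


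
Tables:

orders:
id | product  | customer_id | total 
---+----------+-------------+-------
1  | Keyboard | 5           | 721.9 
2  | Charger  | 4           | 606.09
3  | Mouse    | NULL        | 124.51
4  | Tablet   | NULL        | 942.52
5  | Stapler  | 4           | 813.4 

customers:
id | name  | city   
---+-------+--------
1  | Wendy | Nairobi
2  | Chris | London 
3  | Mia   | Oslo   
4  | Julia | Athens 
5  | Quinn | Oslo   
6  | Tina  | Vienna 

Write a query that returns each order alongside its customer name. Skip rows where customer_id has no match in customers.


INNER JOIN keeps only orders rows whose customer_id matches an id in customers. Walk through each order:
  - order 1 (Keyboard): customer_id=5 -> matches Quinn
  - order 2 (Charger): customer_id=4 -> matches Julia
  - order 3 (Mouse): customer_id=NULL, no match -> dropped
  - order 4 (Tablet): customer_id=NULL, no match -> dropped
  - order 5 (Stapler): customer_id=4 -> matches Julia
So 2 of 5 rows are dropped.

SQL:
SELECT a.product, b.name AS customer
FROM orders a
INNER JOIN customers b ON a.customer_id = b.id

Result:
product  | customer
---------+---------
Keyboard | Quinn   
Charger  | Julia   
Stapler  | Julia   


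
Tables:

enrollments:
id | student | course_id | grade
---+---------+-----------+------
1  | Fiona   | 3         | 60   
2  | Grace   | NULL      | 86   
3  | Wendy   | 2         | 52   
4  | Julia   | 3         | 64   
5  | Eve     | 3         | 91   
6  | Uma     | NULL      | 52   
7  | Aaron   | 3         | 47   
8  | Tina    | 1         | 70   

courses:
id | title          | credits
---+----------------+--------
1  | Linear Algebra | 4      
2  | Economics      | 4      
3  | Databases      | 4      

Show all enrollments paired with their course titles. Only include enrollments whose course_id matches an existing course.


INNER JOIN keeps only enrollments rows whose course_id matches an id in courses. Walk through each enrollment:
  - enrollment 1 (Fiona): course_id=3 -> matches Databases
  - enrollment 2 (Grace): course_id=NULL, no match -> dropped
  - enrollment 3 (Wendy): course_id=2 -> matches Economics
  - enrollment 4 (Julia): course_id=3 -> matches Databases
  - enrollment 5 (Eve): course_id=3 -> matches Databases
  - enrollment 6 (Uma): course_id=NULL, no match -> dropped
  - enrollment 7 (Aaron): course_id=3 -> matches Databases
  - enrollment 8 (Tina): course_id=1 -> matches Linear Algebra
So 2 of 8 rows are dropped.

SQL:
SELECT a.student, b.title AS course
FROM enrollments a
INNER JOIN courses b ON a.course_id = b.id

Result:
student | course        
--------+---------------
Fiona   | Databases     
Wendy   | Economics     
Julia   | Databases     
Eve     | Databases     
Aaron   | Databases     
Tina    | Linear Algebra


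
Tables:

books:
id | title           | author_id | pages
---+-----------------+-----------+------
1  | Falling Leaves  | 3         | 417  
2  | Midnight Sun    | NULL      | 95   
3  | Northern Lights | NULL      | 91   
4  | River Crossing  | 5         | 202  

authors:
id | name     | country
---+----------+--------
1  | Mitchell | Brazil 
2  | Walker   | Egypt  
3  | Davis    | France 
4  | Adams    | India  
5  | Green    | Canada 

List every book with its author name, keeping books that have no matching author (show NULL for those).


LEFT JOIN keeps every row from books (the left table); where author_id has no match in authors, the author columns become NULL. Walk through each book:
  - book 1 (Falling Leaves): author_id=3 -> matches Davis
  - book 2 (Midnight Sun): author_id=NULL, no match -> kept with NULL
  - book 3 (Northern Lights): author_id=NULL, no match -> kept with NULL
  - book 4 (River Crossing): author_id=5 -> matches Green
All 4 rows appear; 2 have NULL author.

SQL:
SELECT a.title, b.name AS author
FROM books a
LEFT JOIN authors b ON a.author_id = b.id

Result:
title           | author
----------------+-------
Falling Leaves  | Davis 
Midnight Sun    | NULL  
Northern Lights | NULL  
River Crossing  | Green 


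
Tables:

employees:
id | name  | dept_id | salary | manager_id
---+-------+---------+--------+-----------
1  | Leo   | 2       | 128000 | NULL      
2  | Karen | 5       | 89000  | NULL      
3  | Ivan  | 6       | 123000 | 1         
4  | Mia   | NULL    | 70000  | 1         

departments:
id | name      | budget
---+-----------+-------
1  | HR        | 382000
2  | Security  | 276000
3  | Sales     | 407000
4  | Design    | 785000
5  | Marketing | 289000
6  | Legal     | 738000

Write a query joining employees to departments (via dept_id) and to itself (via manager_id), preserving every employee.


Two LEFT JOINs from the same base table employees: one to departments via dept_id, one to employees itself via manager_id. Both are LEFT so every employee is preserved.
Match against departments:
  - employee 1 (Leo): dept_id=2 -> matches Security
  - employee 2 (Karen): dept_id=5 -> matches Marketing
  - employee 3 (Ivan): dept_id=6 -> matches Legal
  - employee 4 (Mia): dept_id=NULL, no match -> kept with NULL
Match against employees (self):
  - employee 1 (Leo): manager_id=NULL -> NULL
  - employee 2 (Karen): manager_id=NULL -> NULL
  - employee 3 (Ivan): manager_id=1 -> Leo
  - employee 4 (Mia): manager_id=1 -> Leo

SQL:
SELECT a.name, b.name AS department, c.name AS manager
FROM employees a
LEFT JOIN departments b ON a.dept_id = b.id
LEFT JOIN employees c ON a.manager_id = c.id

Result:
name  | department | manager
------+------------+--------
Leo   | Security   | NULL   
Karen | Marketing  | NULL   
Ivan  | Legal      | Leo    
Mia   | NULL       | Leo    


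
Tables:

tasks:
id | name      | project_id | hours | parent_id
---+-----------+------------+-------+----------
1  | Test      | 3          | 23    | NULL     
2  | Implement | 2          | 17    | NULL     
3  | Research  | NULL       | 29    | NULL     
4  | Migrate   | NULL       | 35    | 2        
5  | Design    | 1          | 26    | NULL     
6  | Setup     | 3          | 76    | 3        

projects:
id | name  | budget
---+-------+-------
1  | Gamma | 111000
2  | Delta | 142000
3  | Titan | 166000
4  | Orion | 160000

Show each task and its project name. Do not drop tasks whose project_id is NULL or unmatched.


LEFT JOIN keeps every row from tasks (the left table); where project_id has no match in projects, the project columns become NULL. Walk through each task:
  - task 1 (Test): project_id=3 -> matches Titan
  - task 2 (Implement): project_id=2 -> matches Delta
  - task 3 (Research): project_id=NULL, no match -> kept with NULL
  - task 4 (Migrate): project_id=NULL, no match -> kept with NULL
  - task 5 (Design): project_id=1 -> matches Gamma
  - task 6 (Setup): project_id=3 -> matches Titan
All 6 rows appear; 2 have NULL project.

SQL:
SELECT a.name, b.name AS project
FROM tasks a
LEFT JOIN projects b ON a.project_id = b.id

Result:
name      | project
----------+--------
Test      | Titan  
Implement | Delta  
Research  | NULL   
Migrate   | NULL   
Design    | Gamma  
Setup     | Titan  


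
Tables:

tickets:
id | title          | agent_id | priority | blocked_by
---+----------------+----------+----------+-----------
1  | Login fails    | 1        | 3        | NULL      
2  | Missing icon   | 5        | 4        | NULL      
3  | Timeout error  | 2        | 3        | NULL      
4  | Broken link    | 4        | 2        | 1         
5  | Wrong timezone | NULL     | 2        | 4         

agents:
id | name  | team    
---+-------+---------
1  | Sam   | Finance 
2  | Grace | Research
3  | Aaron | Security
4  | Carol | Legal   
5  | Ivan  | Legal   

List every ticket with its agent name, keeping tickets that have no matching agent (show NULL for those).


LEFT JOIN keeps every row from tickets (the left table); where agent_id has no match in agents, the agent columns become NULL. Walk through each ticket:
  - ticket 1 (Login fails): agent_id=1 -> matches Sam
  - ticket 2 (Missing icon): agent_id=5 -> matches Ivan
  - ticket 3 (Timeout error): agent_id=2 -> matches Grace
  - ticket 4 (Broken link): agent_id=4 -> matches Carol
  - ticket 5 (Wrong timezone): agent_id=NULL, no match -> kept with NULL
All 5 rows appear; 1 has NULL agent.

SQL:
SELECT a.title, b.name AS agent
FROM tickets a
LEFT JOIN agents b ON a.agent_id = b.id

Result:
title          | agent
---------------+------
Login fails    | Sam  
Missing icon   | Ivan 
Timeout error  | Grace
Broken link    | Carol
Wrong timezone | NULL 


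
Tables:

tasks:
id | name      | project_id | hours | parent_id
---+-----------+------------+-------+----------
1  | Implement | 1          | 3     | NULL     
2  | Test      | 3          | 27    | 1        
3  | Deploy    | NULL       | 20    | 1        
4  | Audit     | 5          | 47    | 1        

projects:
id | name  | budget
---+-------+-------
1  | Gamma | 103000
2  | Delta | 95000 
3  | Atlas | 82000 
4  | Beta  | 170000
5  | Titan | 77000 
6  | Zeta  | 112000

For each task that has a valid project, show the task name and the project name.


INNER JOIN keeps only tasks rows whose project_id matches an id in projects. Walk through each task:
  - task 1 (Implement): project_id=1 -> matches Gamma
  - task 2 (Test): project_id=3 -> matches Atlas
  - task 3 (Deploy): project_id=NULL, no match -> dropped
  - task 4 (Audit): project_id=5 -> matches Titan
So 1 of 4 rows is dropped.

SQL:
SELECT a.name, b.name AS project
FROM tasks a
INNER JOIN projects b ON a.project_id = b.id

Result:
name      | project
----------+--------
Implement | Gamma  
Test      | Atlas  
Audit     | Titan  


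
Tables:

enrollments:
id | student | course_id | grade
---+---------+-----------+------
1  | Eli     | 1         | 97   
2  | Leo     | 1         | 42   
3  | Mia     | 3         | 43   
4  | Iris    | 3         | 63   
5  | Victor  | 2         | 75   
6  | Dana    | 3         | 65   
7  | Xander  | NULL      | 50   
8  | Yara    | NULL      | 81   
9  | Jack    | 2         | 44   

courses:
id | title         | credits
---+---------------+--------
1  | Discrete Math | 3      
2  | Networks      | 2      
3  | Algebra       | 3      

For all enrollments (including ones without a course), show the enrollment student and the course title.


LEFT JOIN keeps every row from enrollments (the left table); where course_id has no match in courses, the course columns become NULL. Walk through each enrollment:
  - enrollment 1 (Eli): course_id=1 -> matches Discrete Math
  - enrollment 2 (Leo): course_id=1 -> matches Discrete Math
  - enrollment 3 (Mia): course_id=3 -> matches Algebra
  - enrollment 4 (Iris): course_id=3 -> matches Algebra
  - enrollment 5 (Victor): course_id=2 -> matches Networks
  - enrollment 6 (Dana): course_id=3 -> matches Algebra
  - enrollment 7 (Xander): course_id=NULL, no match -> kept with NULL
  - enrollment 8 (Yara): course_id=NULL, no match -> kept with NULL
  - enrollment 9 (Jack): course_id=2 -> matches Networks
All 9 rows appear; 2 have NULL course.

SQL:
SELECT a.student, b.title AS course
FROM enrollments a
LEFT JOIN courses b ON a.course_id = b.id

Result:
student | course       
--------+--------------
Eli     | Discrete Math
Leo     | Discrete Math
Mia     | Algebra      
Iris    | Algebra      
Victor  | Networks     
Dana    | Algebra      
Xander  | NULL         
Yara    | NULL         
Jack    | Networks     


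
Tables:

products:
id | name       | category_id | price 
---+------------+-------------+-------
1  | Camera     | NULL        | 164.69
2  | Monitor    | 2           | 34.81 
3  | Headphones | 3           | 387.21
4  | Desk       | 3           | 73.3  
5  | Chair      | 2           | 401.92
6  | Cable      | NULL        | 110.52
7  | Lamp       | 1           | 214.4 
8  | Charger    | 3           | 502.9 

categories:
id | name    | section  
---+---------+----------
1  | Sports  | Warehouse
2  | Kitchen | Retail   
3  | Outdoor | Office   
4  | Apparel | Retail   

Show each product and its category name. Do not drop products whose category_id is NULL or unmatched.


LEFT JOIN keeps every row from products (the left table); where category_id has no match in categories, the category columns become NULL. Walk through each product:
  - product 1 (Camera): category_id=NULL, no match -> kept with NULL
  - product 2 (Monitor): category_id=2 -> matches Kitchen
  - product 3 (Headphones): category_id=3 -> matches Outdoor
  - product 4 (Desk): category_id=3 -> matches Outdoor
  - product 5 (Chair): category_id=2 -> matches Kitchen
  - product 6 (Cable): category_id=NULL, no match -> kept with NULL
  - product 7 (Lamp): category_id=1 -> matches Sports
  - product 8 (Charger): category_id=3 -> matches Outdoor
All 8 rows appear; 2 have NULL category.

SQL:
SELECT a.name, b.name AS category
FROM products a
LEFT JOIN categories b ON a.category_id = b.id

Result:
name       | category
-----------+---------
Camera     | NULL    
Monitor    | Kitchen 
Headphones | Outdoor 
Desk       | Outdoor 
Chair      | Kitchen 
Cable      | NULL    
Lamp       | Sports  
Charger    | Outdoor 


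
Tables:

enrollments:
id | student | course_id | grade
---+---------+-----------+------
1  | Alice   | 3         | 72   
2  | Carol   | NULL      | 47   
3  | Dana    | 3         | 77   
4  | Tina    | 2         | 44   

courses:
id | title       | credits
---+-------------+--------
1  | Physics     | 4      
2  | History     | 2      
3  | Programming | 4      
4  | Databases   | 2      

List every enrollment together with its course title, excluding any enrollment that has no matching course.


INNER JOIN keeps only enrollments rows whose course_id matches an id in courses. Walk through each enrollment:
  - enrollment 1 (Alice): course_id=3 -> matches Programming
  - enrollment 2 (Carol): course_id=NULL, no match -> dropped
  - enrollment 3 (Dana): course_id=3 -> matches Programming
  - enrollment 4 (Tina): course_id=2 -> matches History
So 1 of 4 rows is dropped.

SQL:
SELECT a.student, b.title AS course
FROM enrollments a
INNER JOIN courses b ON a.course_id = b.id

Result:
student | course     
--------+------------
Alice   | Programming
Dana    | Programming
Tina    | History    


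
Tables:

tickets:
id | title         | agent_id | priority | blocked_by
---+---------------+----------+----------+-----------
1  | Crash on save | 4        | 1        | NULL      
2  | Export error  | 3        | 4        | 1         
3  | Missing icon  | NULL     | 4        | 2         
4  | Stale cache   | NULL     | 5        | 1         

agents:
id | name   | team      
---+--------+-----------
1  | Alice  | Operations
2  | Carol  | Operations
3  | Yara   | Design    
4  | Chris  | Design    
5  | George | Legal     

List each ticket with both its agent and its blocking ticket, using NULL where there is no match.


Two LEFT JOINs from the same base table tickets: one to agents via agent_id, one to tickets itself via blocked_by. Both are LEFT so every ticket is preserved.
Match against agents:
  - ticket 1 (Crash on save): agent_id=4 -> matches Chris
  - ticket 2 (Export error): agent_id=3 -> matches Yara
  - ticket 3 (Missing icon): agent_id=NULL, no match -> kept with NULL
  - ticket 4 (Stale cache): agent_id=NULL, no match -> kept with NULL
Match against tickets (self):
  - ticket 1 (Crash on save): blocked_by=NULL -> NULL
  - ticket 2 (Export error): blocked_by=1 -> Crash on save
  - ticket 3 (Missing icon): blocked_by=2 -> Export error
  - ticket 4 (Stale cache): blocked_by=1 -> Crash on save

SQL:
SELECT a.title, b.name AS agent, c.title AS blocked_by
FROM tickets a
LEFT JOIN agents b ON a.agent_id = b.id
LEFT JOIN tickets c ON a.blocked_by = c.id

Result:
title         | agent | blocked_by   
--------------+-------+--------------
Crash on save | Chris | NULL         
Export error  | Yara  | Crash on save
Missing icon  | NULL  | Export error 
Stale cache   | NULL  | Crash on save


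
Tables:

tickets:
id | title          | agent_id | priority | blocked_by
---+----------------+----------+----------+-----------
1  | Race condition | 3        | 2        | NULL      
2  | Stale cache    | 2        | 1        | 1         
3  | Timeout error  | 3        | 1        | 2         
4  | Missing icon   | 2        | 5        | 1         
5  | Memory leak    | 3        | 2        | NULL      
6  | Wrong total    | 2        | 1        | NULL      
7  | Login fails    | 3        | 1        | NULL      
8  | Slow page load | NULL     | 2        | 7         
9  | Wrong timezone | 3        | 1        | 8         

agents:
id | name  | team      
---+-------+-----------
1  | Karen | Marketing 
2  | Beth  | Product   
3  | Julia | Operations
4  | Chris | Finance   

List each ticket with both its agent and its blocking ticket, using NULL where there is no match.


Two LEFT JOINs from the same base table tickets: one to agents via agent_id, one to tickets itself via blocked_by. Both are LEFT so every ticket is preserved.
Match against agents:
  - ticket 1 (Race condition): agent_id=3 -> matches Julia
  - ticket 2 (Stale cache): agent_id=2 -> matches Beth
  - ticket 3 (Timeout error): agent_id=3 -> matches Julia
  - ticket 4 (Missing icon): agent_id=2 -> matches Beth
  - ticket 5 (Memory leak): agent_id=3 -> matches Julia
  - ticket 6 (Wrong total): agent_id=2 -> matches Beth
  - ticket 7 (Login fails): agent_id=3 -> matches Julia
  - ticket 8 (Slow page load): agent_id=NULL, no match -> kept with NULL
  - ticket 9 (Wrong timezone): agent_id=3 -> matches Julia
Match against tickets (self):
  - ticket 1 (Race condition): blocked_by=NULL -> NULL
  - ticket 2 (Stale cache): blocked_by=1 -> Race condition
  - ticket 3 (Timeout error): blocked_by=2 -> Stale cache
  - ticket 4 (Missing icon): blocked_by=1 -> Race condition
  - ticket 5 (Memory leak): blocked_by=NULL -> NULL
  - ticket 6 (Wrong total): blocked_by=NULL -> NULL
  - ticket 7 (Login fails): blocked_by=NULL -> NULL
  - ticket 8 (Slow page load): blocked_by=7 -> Login fails
  - ticket 9 (Wrong timezone): blocked_by=8 -> Slow page load

SQL:
SELECT a.title, b.name AS agent, c.title AS blocked_by
FROM tickets a
LEFT JOIN agents b ON a.agent_id = b.id
LEFT JOIN tickets c ON a.blocked_by = c.id

Result:
title          | agent | blocked_by    
---------------+-------+---------------
Race condition | Julia | NULL          
Stale cache    | Beth  | Race condition
Timeout error  | Julia | Stale cache   
Missing icon   | Beth  | Race condition
Memory leak    | Julia | NULL          
Wrong total    | Beth  | NULL          
Login fails    | Julia | NULL          
Slow page load | NULL  | Login fails   
Wrong timezone | Julia | Slow page load


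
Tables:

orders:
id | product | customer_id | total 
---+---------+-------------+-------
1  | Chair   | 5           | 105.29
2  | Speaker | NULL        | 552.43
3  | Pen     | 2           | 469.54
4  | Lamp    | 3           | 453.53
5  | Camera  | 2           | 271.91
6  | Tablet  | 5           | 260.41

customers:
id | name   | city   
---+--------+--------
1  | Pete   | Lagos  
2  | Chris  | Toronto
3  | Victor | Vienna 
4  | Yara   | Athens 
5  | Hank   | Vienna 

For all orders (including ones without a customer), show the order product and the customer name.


LEFT JOIN keeps every row from orders (the left table); where customer_id has no match in customers, the customer columns become NULL. Walk through each order:
  - order 1 (Chair): customer_id=5 -> matches Hank
  - order 2 (Speaker): customer_id=NULL, no match -> kept with NULL
  - order 3 (Pen): customer_id=2 -> matches Chris
  - order 4 (Lamp): customer_id=3 -> matches Victor
  - order 5 (Camera): customer_id=2 -> matches Chris
  - order 6 (Tablet): customer_id=5 -> matches Hank
All 6 rows appear; 1 has NULL customer.

SQL:
SELECT a.product, b.name AS customer
FROM orders a
LEFT JOIN customers b ON a.customer_id = b.id

Result:
product | customer
--------+---------
Chair   | Hank    
Speaker | NULL    
Pen     | Chris   
Lamp    | Victor  
Camera  | Chris   
Tablet  | Hank    


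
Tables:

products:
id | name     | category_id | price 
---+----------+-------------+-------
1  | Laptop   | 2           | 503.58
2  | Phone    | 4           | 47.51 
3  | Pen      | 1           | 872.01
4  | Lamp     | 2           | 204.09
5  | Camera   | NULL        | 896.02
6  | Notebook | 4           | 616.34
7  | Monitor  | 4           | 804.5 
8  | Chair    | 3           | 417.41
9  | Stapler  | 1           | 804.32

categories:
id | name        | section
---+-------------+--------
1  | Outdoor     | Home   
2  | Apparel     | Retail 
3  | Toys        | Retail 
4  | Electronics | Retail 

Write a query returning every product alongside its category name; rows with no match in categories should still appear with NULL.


LEFT JOIN keeps every row from products (the left table); where category_id has no match in categories, the category columns become NULL. Walk through each product:
  - product 1 (Laptop): category_id=2 -> matches Apparel
  - product 2 (Phone): category_id=4 -> matches Electronics
  - product 3 (Pen): category_id=1 -> matches Outdoor
  - product 4 (Lamp): category_id=2 -> matches Apparel
  - product 5 (Camera): category_id=NULL, no match -> kept with NULL
  - product 6 (Notebook): category_id=4 -> matches Electronics
  - product 7 (Monitor): category_id=4 -> matches Electronics
  - product 8 (Chair): category_id=3 -> matches Toys
  - product 9 (Stapler): category_id=1 -> matches Outdoor
All 9 rows appear; 1 has NULL category.

SQL:
SELECT a.name, b.name AS category
FROM products a
LEFT JOIN categories b ON a.category_id = b.id

Result:
name     | category   
---------+------------
Laptop   | Apparel    
Phone    | Electronics
Pen      | Outdoor    
Lamp     | Apparel    
Camera   | NULL       
Notebook | Electronics
Monitor  | Electronics
Chair    | Toys       
Stapler  | Outdoor    


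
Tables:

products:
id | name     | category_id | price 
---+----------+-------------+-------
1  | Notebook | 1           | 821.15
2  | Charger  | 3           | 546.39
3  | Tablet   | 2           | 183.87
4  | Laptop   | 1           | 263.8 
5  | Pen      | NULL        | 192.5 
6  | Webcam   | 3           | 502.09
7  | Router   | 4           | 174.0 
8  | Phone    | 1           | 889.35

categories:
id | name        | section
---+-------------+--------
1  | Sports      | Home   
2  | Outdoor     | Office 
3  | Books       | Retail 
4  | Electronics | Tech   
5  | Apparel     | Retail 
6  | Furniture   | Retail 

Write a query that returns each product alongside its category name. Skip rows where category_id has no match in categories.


INNER JOIN keeps only products rows whose category_id matches an id in categories. Walk through each product:
  - product 1 (Notebook): category_id=1 -> matches Sports
  - product 2 (Charger): category_id=3 -> matches Books
  - product 3 (Tablet): category_id=2 -> matches Outdoor
  - product 4 (Laptop): category_id=1 -> matches Sports
  - product 5 (Pen): category_id=NULL, no match -> dropped
  - product 6 (Webcam): category_id=3 -> matches Books
  - product 7 (Router): category_id=4 -> matches Electronics
  - product 8 (Phone): category_id=1 -> matches Sports
So 1 of 8 rows is dropped.

SQL:
SELECT a.name, b.name AS category
FROM products a
INNER JOIN categories b ON a.category_id = b.id

Result:
name     | category   
---------+------------
Notebook | Sports     
Charger  | Books      
Tablet   | Outdoor    
Laptop   | Sports     
Webcam   | Books      
Router   | Electronics
Phone    | Sports     


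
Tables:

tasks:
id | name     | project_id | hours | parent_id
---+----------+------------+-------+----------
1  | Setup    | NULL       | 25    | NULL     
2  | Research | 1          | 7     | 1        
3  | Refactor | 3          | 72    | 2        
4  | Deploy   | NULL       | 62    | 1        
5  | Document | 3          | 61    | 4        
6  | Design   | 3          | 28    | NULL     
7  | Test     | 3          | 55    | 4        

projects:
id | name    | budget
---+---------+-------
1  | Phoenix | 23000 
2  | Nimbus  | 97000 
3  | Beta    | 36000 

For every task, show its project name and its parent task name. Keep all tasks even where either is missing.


Two LEFT JOINs from the same base table tasks: one to projects via project_id, one to tasks itself via parent_id. Both are LEFT so every task is preserved.
Match against projects:
  - task 1 (Setup): project_id=NULL, no match -> kept with NULL
  - task 2 (Research): project_id=1 -> matches Phoenix
  - task 3 (Refactor): project_id=3 -> matches Beta
  - task 4 (Deploy): project_id=NULL, no match -> kept with NULL
  - task 5 (Document): project_id=3 -> matches Beta
  - task 6 (Design): project_id=3 -> matches Beta
  - task 7 (Test): project_id=3 -> matches Beta
Match against tasks (self):
  - task 1 (Setup): parent_id=NULL -> NULL
  - task 2 (Research): parent_id=1 -> Setup
  - task 3 (Refactor): parent_id=2 -> Research
  - task 4 (Deploy): parent_id=1 -> Setup
  - task 5 (Document): parent_id=4 -> Deploy
  - task 6 (Design): parent_id=NULL -> NULL
  - task 7 (Test): parent_id=4 -> Deploy

SQL:
SELECT a.name, b.name AS project, c.name AS parent
FROM tasks a
LEFT JOIN projects b ON a.project_id = b.id
LEFT JOIN tasks c ON a.parent_id = c.id

Result:
name     | project | parent  
---------+---------+---------
Setup    | NULL    | NULL    
Research | Phoenix | Setup   
Refactor | Beta    | Research
Deploy   | NULL    | Setup   
Document | Beta    | Deploy  
Design   | Beta    | NULL    
Test     | Beta    | Deploy  


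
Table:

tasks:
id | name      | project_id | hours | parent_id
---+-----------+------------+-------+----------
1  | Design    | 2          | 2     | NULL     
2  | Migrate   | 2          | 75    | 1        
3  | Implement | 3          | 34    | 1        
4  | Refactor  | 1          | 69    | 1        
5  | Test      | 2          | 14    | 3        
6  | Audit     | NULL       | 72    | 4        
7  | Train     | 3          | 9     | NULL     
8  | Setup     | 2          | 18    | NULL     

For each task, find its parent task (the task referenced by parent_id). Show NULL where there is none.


This is a self-join: tasks is joined to a second copy of itself, matching each row's parent_id to another row's id. Use LEFT JOIN so rows with parent_id=NULL are kept.
  - task 1 (Design): parent_id=NULL -> NULL
  - task 2 (Migrate): parent_id=1 -> Design
  - task 3 (Implement): parent_id=1 -> Design
  - task 4 (Refactor): parent_id=1 -> Design
  - task 5 (Test): parent_id=3 -> Implement
  - task 6 (Audit): parent_id=4 -> Refactor
  - task 7 (Train): parent_id=NULL -> NULL
  - task 8 (Setup): parent_id=NULL -> NULL

SQL:
SELECT a.name AS item, b.name AS parent
FROM tasks a
LEFT JOIN tasks b ON a.parent_id = b.id

Result:
item      | parent   
----------+----------
Design    | NULL     
Migrate   | Design   
Implement | Design   
Refactor  | Design   
Test      | Implement
Audit     | Refactor 
Train     | NULL     
Setup     | NULL     


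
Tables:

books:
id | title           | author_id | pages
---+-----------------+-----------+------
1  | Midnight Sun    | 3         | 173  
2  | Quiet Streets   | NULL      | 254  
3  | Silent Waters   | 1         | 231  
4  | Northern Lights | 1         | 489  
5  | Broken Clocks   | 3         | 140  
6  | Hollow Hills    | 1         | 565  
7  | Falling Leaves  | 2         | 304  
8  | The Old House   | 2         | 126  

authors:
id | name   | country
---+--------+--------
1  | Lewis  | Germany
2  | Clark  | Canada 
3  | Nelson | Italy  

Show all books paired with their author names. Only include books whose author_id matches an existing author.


INNER JOIN keeps only books rows whose author_id matches an id in authors. Walk through each book:
  - book 1 (Midnight Sun): author_id=3 -> matches Nelson
  - book 2 (Quiet Streets): author_id=NULL, no match -> dropped
  - book 3 (Silent Waters): author_id=1 -> matches Lewis
  - book 4 (Northern Lights): author_id=1 -> matches Lewis
  - book 5 (Broken Clocks): author_id=3 -> matches Nelson
  - book 6 (Hollow Hills): author_id=1 -> matches Lewis
  - book 7 (Falling Leaves): author_id=2 -> matches Clark
  - book 8 (The Old House): author_id=2 -> matches Clark
So 1 of 8 rows is dropped.

SQL:
SELECT a.title, b.name AS author
FROM books a
INNER JOIN authors b ON a.author_id = b.id

Result:
title           | author
----------------+-------
Midnight Sun    | Nelson
Silent Waters   | Lewis 
Northern Lights | Lewis 
Broken Clocks   | Nelson
Hollow Hills    | Lewis 
Falling Leaves  | Clark 
The Old House   | Clark 


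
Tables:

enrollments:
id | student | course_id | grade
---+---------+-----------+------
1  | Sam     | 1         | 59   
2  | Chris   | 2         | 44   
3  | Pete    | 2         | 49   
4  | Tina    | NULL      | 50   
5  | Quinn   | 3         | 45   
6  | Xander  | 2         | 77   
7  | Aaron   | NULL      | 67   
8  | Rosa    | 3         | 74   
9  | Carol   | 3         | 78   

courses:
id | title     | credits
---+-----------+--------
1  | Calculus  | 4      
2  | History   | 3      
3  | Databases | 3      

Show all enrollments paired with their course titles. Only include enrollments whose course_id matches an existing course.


INNER JOIN keeps only enrollments rows whose course_id matches an id in courses. Walk through each enrollment:
  - enrollment 1 (Sam): course_id=1 -> matches Calculus
  - enrollment 2 (Chris): course_id=2 -> matches History
  - enrollment 3 (Pete): course_id=2 -> matches History
  - enrollment 4 (Tina): course_id=NULL, no match -> dropped
  - enrollment 5 (Quinn): course_id=3 -> matches Databases
  - enrollment 6 (Xander): course_id=2 -> matches History
  - enrollment 7 (Aaron): course_id=NULL, no match -> dropped
  - enrollment 8 (Rosa): course_id=3 -> matches Databases
  - enrollment 9 (Carol): course_id=3 -> matches Databases
So 2 of 9 rows are dropped.

SQL:
SELECT a.student, b.title AS course
FROM enrollments a
INNER JOIN courses b ON a.course_id = b.id

Result:
student | course   
--------+----------
Sam     | Calculus 
Chris   | History  
Pete    | History  
Quinn   | Databases
Xander  | History  
Rosa    | Databases
Carol   | Databases


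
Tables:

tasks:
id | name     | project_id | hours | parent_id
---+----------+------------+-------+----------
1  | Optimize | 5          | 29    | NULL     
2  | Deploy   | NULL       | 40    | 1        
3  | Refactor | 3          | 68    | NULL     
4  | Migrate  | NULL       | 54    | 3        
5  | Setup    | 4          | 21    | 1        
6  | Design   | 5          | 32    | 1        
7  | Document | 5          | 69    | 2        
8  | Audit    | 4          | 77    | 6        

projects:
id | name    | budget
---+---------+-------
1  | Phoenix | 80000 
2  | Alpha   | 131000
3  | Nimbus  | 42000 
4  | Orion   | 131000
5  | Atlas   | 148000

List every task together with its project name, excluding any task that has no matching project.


INNER JOIN keeps only tasks rows whose project_id matches an id in projects. Walk through each task:
  - task 1 (Optimize): project_id=5 -> matches Atlas
  - task 2 (Deploy): project_id=NULL, no match -> dropped
  - task 3 (Refactor): project_id=3 -> matches Nimbus
  - task 4 (Migrate): project_id=NULL, no match -> dropped
  - task 5 (Setup): project_id=4 -> matches Orion
  - task 6 (Design): project_id=5 -> matches Atlas
  - task 7 (Document): project_id=5 -> matches Atlas
  - task 8 (Audit): project_id=4 -> matches Orion
So 2 of 8 rows are dropped.

SQL:
SELECT a.name, b.name AS project
FROM tasks a
INNER JOIN projects b ON a.project_id = b.id

Result:
name     | project
---------+--------
Optimize | Atlas  
Refactor | Nimbus 
Setup    | Orion  
Design   | Atlas  
Document | Atlas  
Audit    | Orion  


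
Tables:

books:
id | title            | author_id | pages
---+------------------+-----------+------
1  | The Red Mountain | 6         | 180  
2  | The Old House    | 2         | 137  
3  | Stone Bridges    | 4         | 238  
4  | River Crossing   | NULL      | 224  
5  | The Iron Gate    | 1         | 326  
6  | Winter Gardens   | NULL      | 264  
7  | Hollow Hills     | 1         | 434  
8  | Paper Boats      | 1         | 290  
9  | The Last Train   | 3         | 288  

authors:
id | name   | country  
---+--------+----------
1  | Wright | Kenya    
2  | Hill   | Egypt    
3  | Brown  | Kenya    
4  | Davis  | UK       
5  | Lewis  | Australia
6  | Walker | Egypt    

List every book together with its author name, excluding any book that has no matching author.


INNER JOIN keeps only books rows whose author_id matches an id in authors. Walk through each book:
  - book 1 (The Red Mountain): author_id=6 -> matches Walker
  - book 2 (The Old House): author_id=2 -> matches Hill
  - book 3 (Stone Bridges): author_id=4 -> matches Davis
  - book 4 (River Crossing): author_id=NULL, no match -> dropped
  - book 5 (The Iron Gate): author_id=1 -> matches Wright
  - book 6 (Winter Gardens): author_id=NULL, no match -> dropped
  - book 7 (Hollow Hills): author_id=1 -> matches Wright
  - book 8 (Paper Boats): author_id=1 -> matches Wright
  - book 9 (The Last Train): author_id=3 -> matches Brown
So 2 of 9 rows are dropped.

SQL:
SELECT a.title, b.name AS author
FROM books a
INNER JOIN authors b ON a.author_id = b.id

Result:
title            | author
-----------------+-------
The Red Mountain | Walker
The Old House    | Hill  
Stone Bridges    | Davis 
The Iron Gate    | Wright
Hollow Hills     | Wright
Paper Boats      | Wright
The Last Train   | Brown 


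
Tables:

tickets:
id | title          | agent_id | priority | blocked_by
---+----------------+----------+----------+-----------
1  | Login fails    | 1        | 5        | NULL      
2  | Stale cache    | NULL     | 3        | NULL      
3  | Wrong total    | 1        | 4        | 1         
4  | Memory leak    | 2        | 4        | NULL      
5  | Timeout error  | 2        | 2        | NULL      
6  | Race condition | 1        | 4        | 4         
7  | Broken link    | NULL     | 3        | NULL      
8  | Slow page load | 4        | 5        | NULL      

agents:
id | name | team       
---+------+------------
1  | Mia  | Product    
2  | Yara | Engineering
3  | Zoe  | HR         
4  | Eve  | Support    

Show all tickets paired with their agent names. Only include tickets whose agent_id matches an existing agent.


INNER JOIN keeps only tickets rows whose agent_id matches an id in agents. Walk through each ticket:
  - ticket 1 (Login fails): agent_id=1 -> matches Mia
  - ticket 2 (Stale cache): agent_id=NULL, no match -> dropped
  - ticket 3 (Wrong total): agent_id=1 -> matches Mia
  - ticket 4 (Memory leak): agent_id=2 -> matches Yara
  - ticket 5 (Timeout error): agent_id=2 -> matches Yara
  - ticket 6 (Race condition): agent_id=1 -> matches Mia
  - ticket 7 (Broken link): agent_id=NULL, no match -> dropped
  - ticket 8 (Slow page load): agent_id=4 -> matches Eve
So 2 of 8 rows are dropped.

SQL:
SELECT a.title, b.name AS agent
FROM tickets a
INNER JOIN agents b ON a.agent_id = b.id

Result:
title          | agent
---------------+------
Login fails    | Mia  
Wrong total    | Mia  
Memory leak    | Yara 
Timeout error  | Yara 
Race condition | Mia  
Slow page load | Eve  
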